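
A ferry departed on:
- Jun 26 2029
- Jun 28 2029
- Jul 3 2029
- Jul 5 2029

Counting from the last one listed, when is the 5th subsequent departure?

Jul 24 2029

Gaps: 2, 5, 2 days — not constant, but cyclic with period 2.
The events fall on every Tuesday and Thursday.
The following Tuesday is Jul 10 2029.
The following Thursday is Jul 12 2029.
The following Tuesday is Jul 17 2029.
Next Thursday: Jul 19 2029.
The following Tuesday is Jul 24 2029.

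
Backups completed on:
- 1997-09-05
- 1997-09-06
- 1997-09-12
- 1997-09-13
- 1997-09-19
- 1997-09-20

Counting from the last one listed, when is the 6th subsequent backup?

Gaps: 1, 6, 1, 6, 1 days — not constant, but cyclic with period 2.
The events fall on every Friday and Saturday.
Next Friday: 1997-09-26.
The following Saturday is 1997-09-27.
Next Friday: 1997-10-03.
The following Saturday is 1997-10-04.
Next Friday: 1997-10-10.
The following Saturday is 1997-10-11.

1997-10-11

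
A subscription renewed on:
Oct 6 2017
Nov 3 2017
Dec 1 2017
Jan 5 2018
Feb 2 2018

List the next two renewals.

Mar 2 2018, Apr 6 2018

All dates are Fridays, 28, 28, 35, 28 days apart.
Specifically, the 1st Friday of each month.
1st Friday of March 2018: Mar 2 2018.
April 2018 — 1st Friday is Apr 6 2018.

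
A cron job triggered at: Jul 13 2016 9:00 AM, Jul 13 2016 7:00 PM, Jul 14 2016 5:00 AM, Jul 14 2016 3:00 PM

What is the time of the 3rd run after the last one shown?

Jul 15 2016 9:00 PM

Spacing: 10, 10, 10 h — constant 10 h.
Jul 14 2016 3:00 PM + 10 h = Jul 15 2016 1:00 AM.
Jul 15 2016 1:00 AM + 10 h = Jul 15 2016 11:00 AM.
Jul 15 2016 11:00 AM + 10 h = Jul 15 2016 9:00 PM.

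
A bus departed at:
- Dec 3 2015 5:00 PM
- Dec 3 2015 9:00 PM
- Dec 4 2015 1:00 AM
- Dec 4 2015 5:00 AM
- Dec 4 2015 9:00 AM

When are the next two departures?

Gaps: 4, 4, 4, 4 hours — each event is 4 hours after the previous one.
Dec 4 2015 9:00 AM + 4 h = Dec 4 2015 1:00 PM.
Dec 4 2015 1:00 PM + 4 h = Dec 4 2015 5:00 PM.

Dec 4 2015 1:00 PM, Dec 4 2015 5:00 PM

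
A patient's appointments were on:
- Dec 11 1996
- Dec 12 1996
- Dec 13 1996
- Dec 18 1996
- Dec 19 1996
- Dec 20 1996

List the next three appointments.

Dec 25 1996, Dec 26 1996, Dec 27 1996

Every event lands on a Wednesday or Thursday or Friday (gaps cycle 1, 1, 5, 1, 1).
So the schedule is: every Wednesday, Thursday and Friday.
The following Wednesday is Dec 25 1996.
Next Thursday: Dec 26 1996.
The following Friday is Dec 27 1996.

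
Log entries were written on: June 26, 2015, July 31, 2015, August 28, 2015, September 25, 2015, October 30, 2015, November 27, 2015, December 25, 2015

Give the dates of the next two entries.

These are Fridays with 35, 28, 28, 35, 28, 28-day gaps.
Each is the final Friday of its month — July 31, 2015 is past the 28th, so '4th Friday' doesn't fit.
January 2016 ends with Friday January 29, 2016.
Last Friday of February 2016: February 26, 2016.

January 29, 2016; February 26, 2016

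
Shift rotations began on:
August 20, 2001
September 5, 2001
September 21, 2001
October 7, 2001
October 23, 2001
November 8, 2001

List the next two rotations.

November 24, 2001; December 10, 2001

Every event comes 16 days after the last (16, 16, 16, 16, 16).
November 8, 2001 + 16 days = November 24, 2001.
November 24, 2001 + 16 days = December 10, 2001.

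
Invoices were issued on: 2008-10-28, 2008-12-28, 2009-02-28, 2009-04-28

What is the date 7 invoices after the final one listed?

2010-06-28

The day-of-month is always 28 (61, 62, 59 days between events).
So this recurs on the 28th of every 2 months.
Next: June 2009 → 2009-06-28.
Next: August 2009 → 2009-08-28.
October 2009: 2009-10-28.
Next: December 2009 → 2009-12-28.
Next: February 2010 → 2010-02-28.
Next: April 2010 → 2010-04-28.
Next: June 2010 → 2010-06-28.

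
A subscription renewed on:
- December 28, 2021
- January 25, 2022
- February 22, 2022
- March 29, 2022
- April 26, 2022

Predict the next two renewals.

These are Tuesdays with 28, 28, 35, 28-day gaps.
Each is the final Tuesday of its month — March 29, 2022 is past the 28th, so '4th Tuesday' doesn't fit.
Last Tuesday of May 2022: May 31, 2022.
Last Tuesday of June 2022: June 28, 2022.

May 31, 2022; June 28, 2022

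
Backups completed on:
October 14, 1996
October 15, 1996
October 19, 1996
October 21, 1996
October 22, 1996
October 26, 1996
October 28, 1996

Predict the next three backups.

The gap pattern 1, 4, 2, 1, 4, 2 repeats every 3 events.
These are the Mondays, Tuesdays and Saturdays of each week.
The following Tuesday is October 29, 1996.
Next Saturday: November 2, 1996.
Next Monday: November 4, 1996.

October 29, 1996; November 2, 1996; November 4, 1996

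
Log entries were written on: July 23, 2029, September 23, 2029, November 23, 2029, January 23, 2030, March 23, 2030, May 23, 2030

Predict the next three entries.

Each date is the 23rd; the gaps (62, 61, 61, 59, 61) track the month lengths.
The rule is the 23rd of every 2 months.
July 2030: July 23, 2030.
Next: September 2030 → September 23, 2030.
November 2030: November 23, 2030.

July 23, 2030; September 23, 2030; November 23, 2030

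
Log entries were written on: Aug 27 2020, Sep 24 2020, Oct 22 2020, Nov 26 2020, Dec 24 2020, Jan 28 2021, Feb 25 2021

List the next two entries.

Gaps: 28, 28, 35, 28, 35, 28 days — a mix of 28 and 35. Every date is a Thursday.
Each is the 4th Thursday of its month.
March 2021 — 4th Thursday is Mar 25 2021.
4th Thursday of April 2021: Apr 22 2021.

Mar 25 2021, Apr 22 2021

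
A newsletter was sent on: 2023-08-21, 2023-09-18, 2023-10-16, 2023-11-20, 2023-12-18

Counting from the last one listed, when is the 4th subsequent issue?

All dates are Mondays, 28, 28, 35, 28 days apart.
Specifically, the 3rd Monday of each month.
3rd Monday of January 2024: 2024-01-15.
3rd Monday of February 2024: 2024-02-19.
3rd Monday of March 2024: 2024-03-18.
3rd Monday of April 2024: 2024-04-15.

2024-04-15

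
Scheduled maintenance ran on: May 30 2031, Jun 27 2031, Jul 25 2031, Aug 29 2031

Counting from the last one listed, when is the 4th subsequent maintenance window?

Dec 26 2031

These are Fridays with 28, 28, 35-day gaps.
Each is the final Friday of its month — May 30 2031 is past the 28th, so '4th Friday' doesn't fit.
Last Friday of September 2031: Sep 26 2031.
Last Friday of October 2031: Oct 31 2031.
Last Friday of November 2031: Nov 28 2031.
Last Friday of December 2031: Dec 26 2031.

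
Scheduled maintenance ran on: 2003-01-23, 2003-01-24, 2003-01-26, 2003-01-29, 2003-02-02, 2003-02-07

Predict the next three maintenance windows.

Intervals are 1, 2, 3, 4, 5 days — an arithmetic progression with common difference 1.
Next gap: 6 days. 2003-02-07 + 6 days = 2003-02-13.
Next gap: 7 days. 2003-02-13 + 7 days = 2003-02-20.
Next gap: 8 days. 2003-02-20 + 8 days = 2003-02-28.

2003-02-13, 2003-02-20, 2003-02-28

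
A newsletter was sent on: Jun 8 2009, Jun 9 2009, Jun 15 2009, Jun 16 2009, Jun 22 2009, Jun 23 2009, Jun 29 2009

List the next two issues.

The gap pattern 1, 6, 1, 6, 1, 6 repeats every 2 events.
These are the Mondays and Tuesdays of each week.
The following Tuesday is Jun 30 2009.
The following Monday is Jul 6 2009.

Jun 30 2009, Jul 6 2009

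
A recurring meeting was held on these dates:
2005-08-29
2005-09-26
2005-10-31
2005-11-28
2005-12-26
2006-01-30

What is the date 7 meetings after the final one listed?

2006-08-28

All Mondays; the gaps (28, 35, 28, 28, 35) vary with month length.
This is the last Monday of each month.
February 2006 ends with Monday 2006-02-27.
Last Monday of March 2006: 2006-03-27.
April 2006 ends with Monday 2006-04-24.
Last Monday of May 2006: 2006-05-29.
Last Monday of June 2006: 2006-06-26.
July 2006 ends with Monday 2006-07-31.
August 2006 ends with Monday 2006-08-28.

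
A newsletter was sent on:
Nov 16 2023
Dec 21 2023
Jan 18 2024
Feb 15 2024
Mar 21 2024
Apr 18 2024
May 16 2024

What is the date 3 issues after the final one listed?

Gaps: 35, 28, 28, 35, 28, 28 days — a mix of 28 and 35. Every date is a Thursday.
Each is the 3rd Thursday of its month.
June 2024 — 3rd Thursday is Jun 20 2024.
3rd Thursday of July 2024: Jul 18 2024.
August 2024 — 3rd Thursday is Aug 15 2024.

Aug 15 2024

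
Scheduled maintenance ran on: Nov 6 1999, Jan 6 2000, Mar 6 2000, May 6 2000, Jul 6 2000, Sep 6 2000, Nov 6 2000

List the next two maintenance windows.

Each date is the 6th; the gaps (61, 60, 61, 61, 62, 61) track the month lengths.
The rule is the 6th of every 2 months.
January 2001: Jan 6 2001.
Next: March 2001 → Mar 6 2001.

Jan 6 2001, Mar 6 2001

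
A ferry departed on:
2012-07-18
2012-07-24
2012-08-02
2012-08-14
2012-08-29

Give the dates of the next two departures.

Gaps: 6, 9, 12, 15 days — each gap is 3 larger than the previous one.
Next gap: 18 days. 2012-08-29 + 18 days = 2012-09-16.
Next gap: 21 days. 2012-09-16 + 21 days = 2012-10-07.

2012-09-16, 2012-10-07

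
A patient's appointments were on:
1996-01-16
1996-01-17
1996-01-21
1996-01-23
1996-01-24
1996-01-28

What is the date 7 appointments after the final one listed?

Gaps: 1, 4, 2, 1, 4 days — not constant, but cyclic with period 3.
The events fall on every Tuesday, Wednesday and Sunday.
Next Tuesday: 1996-01-30.
The following Wednesday is 1996-01-31.
The following Sunday is 1996-02-04.
The following Tuesday is 1996-02-06.
Next Wednesday: 1996-02-07.
The following Sunday is 1996-02-11.
Next Tuesday: 1996-02-13.

1996-02-13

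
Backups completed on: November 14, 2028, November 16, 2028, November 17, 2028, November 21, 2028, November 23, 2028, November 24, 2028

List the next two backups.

The gap pattern 2, 1, 4, 2, 1 repeats every 3 events.
These are the Tuesdays, Thursdays and Fridays of each week.
The following Tuesday is November 28, 2028.
The following Thursday is November 30, 2028.

November 28, 2028; November 30, 2028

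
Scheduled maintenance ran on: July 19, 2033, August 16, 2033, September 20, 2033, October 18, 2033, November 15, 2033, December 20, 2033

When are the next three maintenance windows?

These are Tuesdays at 28- or 35-day spacing (28, 35, 28, 28, 35).
The pattern: 3rd Tuesday of the month.
January 2034 — 3rd Tuesday is January 17, 2034.
3rd Tuesday of February 2034: February 21, 2034.
3rd Tuesday of March 2034: March 21, 2034.

January 17, 2034; February 21, 2034; March 21, 2034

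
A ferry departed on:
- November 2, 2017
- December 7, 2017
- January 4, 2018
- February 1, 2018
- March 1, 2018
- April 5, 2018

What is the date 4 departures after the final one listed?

All dates are Thursdays, 35, 28, 28, 28, 35 days apart.
Specifically, the 1st Thursday of each month.
1st Thursday of May 2018: May 3, 2018.
June 2018 — 1st Thursday is June 7, 2018.
July 2018 — 1st Thursday is July 5, 2018.
1st Thursday of August 2018: August 2, 2018.

August 2, 2018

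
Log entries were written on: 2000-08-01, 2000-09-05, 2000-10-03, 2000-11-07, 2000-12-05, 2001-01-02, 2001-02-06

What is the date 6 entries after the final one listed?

Gaps: 35, 28, 35, 28, 28, 35 days — a mix of 28 and 35. Every date is a Tuesday.
Each is the 1st Tuesday of its month.
1st Tuesday of March 2001: 2001-03-06.
April 2001 — 1st Tuesday is 2001-04-03.
May 2001 — 1st Tuesday is 2001-05-01.
1st Tuesday of June 2001: 2001-06-05.
1st Tuesday of July 2001: 2001-07-03.
August 2001 — 1st Tuesday is 2001-08-07.

2001-08-07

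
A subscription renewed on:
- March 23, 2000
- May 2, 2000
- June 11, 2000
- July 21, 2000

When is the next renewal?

Every event comes 40 days after the last (40, 40, 40).
July 21, 2000 + 40 days = August 30, 2000.

August 30, 2000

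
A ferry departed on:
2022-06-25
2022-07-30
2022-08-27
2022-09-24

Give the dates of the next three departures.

2022-10-29, 2022-11-26, 2022-12-31

All Saturdays; the gaps (35, 28, 28) vary with month length.
This is the last Saturday of each month.
Last Saturday of October 2022: 2022-10-29.
November 2022 ends with Saturday 2022-11-26.
December 2022 ends with Saturday 2022-12-31.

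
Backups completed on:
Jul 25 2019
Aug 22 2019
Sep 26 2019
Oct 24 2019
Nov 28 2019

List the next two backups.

Dec 26 2019, Jan 23 2020

These are Thursdays at 28- or 35-day spacing (28, 35, 28, 35).
The pattern: 4th Thursday of the month.
4th Thursday of December 2019: Dec 26 2019.
January 2020 — 4th Thursday is Jan 23 2020.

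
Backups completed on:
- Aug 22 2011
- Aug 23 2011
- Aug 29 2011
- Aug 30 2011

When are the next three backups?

Sep 5 2011, Sep 6 2011, Sep 12 2011

Every event lands on a Monday or Tuesday (gaps cycle 1, 6, 1).
So the schedule is: every Monday and Tuesday.
The following Monday is Sep 5 2011.
Next Tuesday: Sep 6 2011.
The following Monday is Sep 12 2011.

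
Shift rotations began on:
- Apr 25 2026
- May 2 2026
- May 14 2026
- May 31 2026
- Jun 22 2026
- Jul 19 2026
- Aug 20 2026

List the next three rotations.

Intervals are 7, 12, 17, 22, 27, 32 days — an arithmetic progression with common difference 5.
Next gap: 37 days. Aug 20 2026 + 37 days = Sep 26 2026.
Next gap: 42 days. Sep 26 2026 + 42 days = Nov 7 2026.
Next gap: 47 days. Nov 7 2026 + 47 days = Dec 24 2026.

Sep 26 2026, Nov 7 2026, Dec 24 2026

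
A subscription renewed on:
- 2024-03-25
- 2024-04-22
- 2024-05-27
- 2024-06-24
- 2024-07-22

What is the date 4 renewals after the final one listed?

2024-11-25

These are Mondays at 28- or 35-day spacing (28, 35, 28, 28).
The pattern: 4th Monday of the month.
4th Monday of August 2024: 2024-08-26.
4th Monday of September 2024: 2024-09-23.
4th Monday of October 2024: 2024-10-28.
4th Monday of November 2024: 2024-11-25.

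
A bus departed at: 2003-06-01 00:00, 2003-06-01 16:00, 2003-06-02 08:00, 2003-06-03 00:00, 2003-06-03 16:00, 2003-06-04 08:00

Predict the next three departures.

2003-06-05 00:00, 2003-06-05 16:00, 2003-06-06 08:00

Gaps: 16, 16, 16, 16, 16 hours — each event is 16 hours after the previous one.
2003-06-04 08:00 + 16 h = 2003-06-05 00:00.
2003-06-05 00:00 + 16 h = 2003-06-05 16:00.
2003-06-05 16:00 + 16 h = 2003-06-06 08:00.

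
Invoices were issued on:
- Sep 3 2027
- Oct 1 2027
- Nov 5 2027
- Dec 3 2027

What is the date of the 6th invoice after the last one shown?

All dates are Fridays, 28, 35, 28 days apart.
Specifically, the 1st Friday of each month.
January 2028 — 1st Friday is Jan 7 2028.
February 2028 — 1st Friday is Feb 4 2028.
1st Friday of March 2028: Mar 3 2028.
April 2028 — 1st Friday is Apr 7 2028.
May 2028 — 1st Friday is May 5 2028.
June 2028 — 1st Friday is Jun 2 2028.

Jun 2 2028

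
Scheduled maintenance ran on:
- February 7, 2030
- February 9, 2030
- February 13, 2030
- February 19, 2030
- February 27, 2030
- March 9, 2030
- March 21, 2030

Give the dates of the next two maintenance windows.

Intervals are 2, 4, 6, 8, 10, 12 days — an arithmetic progression with common difference 2.
Next gap: 14 days. March 21, 2030 + 14 days = April 4, 2030.
Next gap: 16 days. April 4, 2030 + 16 days = April 20, 2030.

April 4, 2030; April 20, 2030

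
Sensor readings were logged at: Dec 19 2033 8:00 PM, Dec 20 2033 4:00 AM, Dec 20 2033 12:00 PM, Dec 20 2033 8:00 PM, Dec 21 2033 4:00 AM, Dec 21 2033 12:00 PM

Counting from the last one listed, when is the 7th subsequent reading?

Dec 23 2033 8:00 PM

Spacing: 8, 8, 8, 8, 8 h — constant 8 h.
Dec 21 2033 12:00 PM + 8 h = Dec 21 2033 8:00 PM.
Dec 21 2033 8:00 PM + 8 h = Dec 22 2033 4:00 AM.
Dec 22 2033 4:00 AM + 8 h = Dec 22 2033 12:00 PM.
Dec 22 2033 12:00 PM + 8 h = Dec 22 2033 8:00 PM.
Dec 22 2033 8:00 PM + 8 h = Dec 23 2033 4:00 AM.
Dec 23 2033 4:00 AM + 8 h = Dec 23 2033 12:00 PM.
Dec 23 2033 12:00 PM + 8 h = Dec 23 2033 8:00 PM.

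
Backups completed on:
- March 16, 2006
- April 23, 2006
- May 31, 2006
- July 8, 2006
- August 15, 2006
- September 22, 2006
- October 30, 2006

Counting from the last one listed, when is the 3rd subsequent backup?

Every event comes 38 days after the last (38, 38, 38, 38, 38, 38).
October 30, 2006 + 38 days = December 7, 2006.
December 7, 2006 + 38 days = January 14, 2007.
January 14, 2007 + 38 days = February 21, 2007.

February 21, 2007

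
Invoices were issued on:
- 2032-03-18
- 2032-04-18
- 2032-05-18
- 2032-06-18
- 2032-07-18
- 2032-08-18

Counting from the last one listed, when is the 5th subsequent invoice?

Each date is the 18th; the gaps (31, 30, 31, 30, 31) track the month lengths.
The rule is the 18th of each month.
Next: September 2032 → 2032-09-18.
Next: October 2032 → 2032-10-18.
November 2032: 2032-11-18.
December 2032: 2032-12-18.
January 2033: 2033-01-18.

2033-01-18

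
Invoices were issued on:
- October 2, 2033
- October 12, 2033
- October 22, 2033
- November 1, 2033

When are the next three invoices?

November 11, 2033; November 21, 2033; December 1, 2033

Gaps between consecutive events: 10, 10, 10 days — a constant 10-day interval.
November 1, 2033 + 10 days = November 11, 2033.
November 11, 2033 + 10 days = November 21, 2033.
November 21, 2033 + 10 days = December 1, 2033.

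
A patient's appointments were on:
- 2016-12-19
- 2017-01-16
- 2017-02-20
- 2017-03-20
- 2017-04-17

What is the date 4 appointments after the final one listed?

All dates are Mondays, 28, 35, 28, 28 days apart.
Specifically, the 3rd Monday of each month.
3rd Monday of May 2017: 2017-05-15.
June 2017 — 3rd Monday is 2017-06-19.
July 2017 — 3rd Monday is 2017-07-17.
August 2017 — 3rd Monday is 2017-08-21.

2017-08-21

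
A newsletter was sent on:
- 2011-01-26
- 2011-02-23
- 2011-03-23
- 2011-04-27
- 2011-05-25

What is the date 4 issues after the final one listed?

2011-09-28

Gaps: 28, 28, 35, 28 days — a mix of 28 and 35. Every date is a Wednesday.
Each is the 4th Wednesday of its month.
June 2011 — 4th Wednesday is 2011-06-22.
4th Wednesday of July 2011: 2011-07-27.
August 2011 — 4th Wednesday is 2011-08-24.
September 2011 — 4th Wednesday is 2011-09-28.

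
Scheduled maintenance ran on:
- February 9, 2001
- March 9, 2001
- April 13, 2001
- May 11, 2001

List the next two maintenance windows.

June 8, 2001; July 13, 2001

Gaps: 28, 35, 28 days — a mix of 28 and 35. Every date is a Friday.
Each is the 2nd Friday of its month.
June 2001 — 2nd Friday is June 8, 2001.
July 2001 — 2nd Friday is July 13, 2001.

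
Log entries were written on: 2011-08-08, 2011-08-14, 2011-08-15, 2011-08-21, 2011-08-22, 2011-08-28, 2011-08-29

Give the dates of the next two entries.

2011-09-04, 2011-09-05

The gap pattern 6, 1, 6, 1, 6, 1 repeats every 2 events.
These are the Mondays and Sundays of each week.
Next Sunday: 2011-09-04.
The following Monday is 2011-09-05.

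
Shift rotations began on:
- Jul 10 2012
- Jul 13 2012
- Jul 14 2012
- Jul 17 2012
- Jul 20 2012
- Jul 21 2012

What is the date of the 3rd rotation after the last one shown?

Jul 28 2012

Every event lands on a Tuesday or Friday or Saturday (gaps cycle 3, 1, 3, 3, 1).
So the schedule is: every Tuesday, Friday and Saturday.
The following Tuesday is Jul 24 2012.
The following Friday is Jul 27 2012.
Next Saturday: Jul 28 2012.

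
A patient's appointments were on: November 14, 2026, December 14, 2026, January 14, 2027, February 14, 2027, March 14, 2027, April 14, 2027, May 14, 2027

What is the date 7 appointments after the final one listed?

Each date is the 14th; the gaps (30, 31, 31, 28, 31, 30) track the month lengths.
The rule is the 14th of each month.
Next: June 2027 → June 14, 2027.
Next: July 2027 → July 14, 2027.
Next: August 2027 → August 14, 2027.
Next: September 2027 → September 14, 2027.
Next: October 2027 → October 14, 2027.
Next: November 2027 → November 14, 2027.
December 2027: December 14, 2027.

December 14, 2027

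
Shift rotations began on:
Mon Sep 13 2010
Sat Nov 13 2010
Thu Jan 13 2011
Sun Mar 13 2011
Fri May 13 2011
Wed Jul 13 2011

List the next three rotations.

Each date is the 13th; the gaps (61, 61, 59, 61, 61) track the month lengths.
The rule is the 13th of every 2 months.
September 2011: Tue Sep 13 2011.
Next: November 2011 → Sun Nov 13 2011.
Next: January 2012 → Fri Jan 13 2012.

Tue Sep 13 2011, Sun Nov 13 2011, Fri Jan 13 2012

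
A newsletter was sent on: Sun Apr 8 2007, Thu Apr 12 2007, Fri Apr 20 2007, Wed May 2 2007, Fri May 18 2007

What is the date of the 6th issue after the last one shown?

Gaps: 4, 8, 12, 16 days — each gap is 4 larger than the previous one.
Next gap: 20 days. Fri May 18 2007 + 20 days = Thu Jun 7 2007.
Next gap: 24 days. Thu Jun 7 2007 + 24 days = Sun Jul 1 2007.
Next gap: 28 days. Sun Jul 1 2007 + 28 days = Sun Jul 29 2007.
Next gap: 32 days. Sun Jul 29 2007 + 32 days = Thu Aug 30 2007.
Next gap: 36 days. Thu Aug 30 2007 + 36 days = Fri Oct 5 2007.
Next gap: 40 days. Fri Oct 5 2007 + 40 days = Wed Nov 14 2007.

Wed Nov 14 2007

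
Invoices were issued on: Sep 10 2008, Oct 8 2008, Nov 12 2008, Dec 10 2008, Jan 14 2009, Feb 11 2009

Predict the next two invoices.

These are Wednesdays at 28- or 35-day spacing (28, 35, 28, 35, 28).
The pattern: 2nd Wednesday of the month.
March 2009 — 2nd Wednesday is Mar 11 2009.
April 2009 — 2nd Wednesday is Apr 8 2009.

Mar 11 2009, Apr 8 2009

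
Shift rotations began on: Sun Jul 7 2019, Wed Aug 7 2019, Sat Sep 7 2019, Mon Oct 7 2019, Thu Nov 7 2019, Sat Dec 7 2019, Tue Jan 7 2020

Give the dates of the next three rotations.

Fri Feb 7 2020, Sat Mar 7 2020, Tue Apr 7 2020

The day-of-month is always 7 (31, 31, 30, 31, 30, 31 days between events).
So this recurs on the 7th of each month.
February 2020: Fri Feb 7 2020.
Next: March 2020 → Sat Mar 7 2020.
Next: April 2020 → Tue Apr 7 2020.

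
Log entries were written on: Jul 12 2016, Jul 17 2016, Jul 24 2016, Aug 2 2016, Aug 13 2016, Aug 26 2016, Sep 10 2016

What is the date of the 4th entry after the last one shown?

Nov 29 2016

Gaps: 5, 7, 9, 11, 13, 15 days — each gap is 2 larger than the previous one.
Next gap: 17 days. Sep 10 2016 + 17 days = Sep 27 2016.
Next gap: 19 days. Sep 27 2016 + 19 days = Oct 16 2016.
Next gap: 21 days. Oct 16 2016 + 21 days = Nov 6 2016.
Next gap: 23 days. Nov 6 2016 + 23 days = Nov 29 2016.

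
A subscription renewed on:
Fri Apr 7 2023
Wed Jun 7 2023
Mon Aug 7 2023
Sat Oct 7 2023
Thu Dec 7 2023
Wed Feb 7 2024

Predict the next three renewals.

Sun Apr 7 2024, Fri Jun 7 2024, Wed Aug 7 2024

The day-of-month is always 7 (61, 61, 61, 61, 62 days between events).
So this recurs on the 7th of every 2 months.
Next: April 2024 → Sun Apr 7 2024.
June 2024: Fri Jun 7 2024.
August 2024: Wed Aug 7 2024.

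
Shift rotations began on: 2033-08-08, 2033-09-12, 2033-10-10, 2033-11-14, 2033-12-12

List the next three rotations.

2034-01-09, 2034-02-13, 2034-03-13

Gaps: 35, 28, 35, 28 days — a mix of 28 and 35. Every date is a Monday.
Each is the 2nd Monday of its month.
January 2034 — 2nd Monday is 2034-01-09.
2nd Monday of February 2034: 2034-02-13.
2nd Monday of March 2034: 2034-03-13.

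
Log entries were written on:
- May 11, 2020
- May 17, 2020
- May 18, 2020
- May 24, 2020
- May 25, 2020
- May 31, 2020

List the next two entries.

June 1, 2020; June 7, 2020

The gap pattern 6, 1, 6, 1, 6 repeats every 2 events.
These are the Mondays and Sundays of each week.
The following Monday is June 1, 2020.
The following Sunday is June 7, 2020.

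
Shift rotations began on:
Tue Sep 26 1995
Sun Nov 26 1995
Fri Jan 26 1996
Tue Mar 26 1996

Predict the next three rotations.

Gaps: 61, 61, 60 days — not constant. Every event is on the 26th of the month.
Pattern: the 26th of every 2 months.
Next: May 1996 → Sun May 26 1996.
July 1996: Fri Jul 26 1996.
Next: September 1996 → Thu Sep 26 1996.

Sun May 26 1996, Fri Jul 26 1996, Thu Sep 26 1996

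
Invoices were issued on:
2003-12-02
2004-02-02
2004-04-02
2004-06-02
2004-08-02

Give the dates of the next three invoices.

2004-10-02, 2004-12-02, 2005-02-02

The day-of-month is always 2 (62, 60, 61, 61 days between events).
So this recurs on the 2nd of every 2 months.
October 2004: 2004-10-02.
Next: December 2004 → 2004-12-02.
Next: February 2005 → 2005-02-02.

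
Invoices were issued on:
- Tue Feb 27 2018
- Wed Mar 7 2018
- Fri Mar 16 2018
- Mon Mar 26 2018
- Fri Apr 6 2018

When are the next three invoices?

Wed Apr 18 2018, Tue May 1 2018, Tue May 15 2018

Intervals are 8, 9, 10, 11 days — an arithmetic progression with common difference 1.
Next gap: 12 days. Fri Apr 6 2018 + 12 days = Wed Apr 18 2018.
Next gap: 13 days. Wed Apr 18 2018 + 13 days = Tue May 1 2018.
Next gap: 14 days. Tue May 1 2018 + 14 days = Tue May 15 2018.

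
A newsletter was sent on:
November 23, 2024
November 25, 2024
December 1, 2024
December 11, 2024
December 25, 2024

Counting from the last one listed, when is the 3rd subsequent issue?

March 1, 2025

The spacing grows by 4 each time: 2, 6, 10, 14 days.
Next gap: 18 days. December 25, 2024 + 18 days = January 12, 2025.
Next gap: 22 days. January 12, 2025 + 22 days = February 3, 2025.
Next gap: 26 days. February 3, 2025 + 26 days = March 1, 2025.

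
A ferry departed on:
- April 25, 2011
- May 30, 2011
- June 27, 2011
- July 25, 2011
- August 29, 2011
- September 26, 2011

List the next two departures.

Every date is a Monday; gaps 35, 28, 28, 35, 28 days.
Each is the last Monday of its month (at least one falls on the 29th or later, ruling out '4th Monday').
October 2011 ends with Monday October 31, 2011.
November 2011 ends with Monday November 28, 2011.

October 31, 2011; November 28, 2011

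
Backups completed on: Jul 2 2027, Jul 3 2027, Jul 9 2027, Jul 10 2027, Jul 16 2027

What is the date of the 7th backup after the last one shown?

The gap pattern 1, 6, 1, 6 repeats every 2 events.
These are the Fridays and Saturdays of each week.
Next Saturday: Jul 17 2027.
The following Friday is Jul 23 2027.
The following Saturday is Jul 24 2027.
Next Friday: Jul 30 2027.
Next Saturday: Jul 31 2027.
The following Friday is Aug 6 2027.
Next Saturday: Aug 7 2027.

Aug 7 2027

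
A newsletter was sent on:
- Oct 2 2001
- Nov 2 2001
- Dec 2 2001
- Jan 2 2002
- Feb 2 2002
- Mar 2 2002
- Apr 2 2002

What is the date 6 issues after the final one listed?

Oct 2 2002

Each date is the 2nd; the gaps (31, 30, 31, 31, 28, 31) track the month lengths.
The rule is the 2nd of each month.
Next: May 2002 → May 2 2002.
June 2002: Jun 2 2002.
Next: July 2002 → Jul 2 2002.
Next: August 2002 → Aug 2 2002.
Next: September 2002 → Sep 2 2002.
October 2002: Oct 2 2002.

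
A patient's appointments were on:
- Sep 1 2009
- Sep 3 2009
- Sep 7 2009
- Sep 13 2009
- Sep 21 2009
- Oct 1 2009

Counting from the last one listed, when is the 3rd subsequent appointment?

Gaps: 2, 4, 6, 8, 10 days — each gap is 2 larger than the previous one.
Next gap: 12 days. Oct 1 2009 + 12 days = Oct 13 2009.
Next gap: 14 days. Oct 13 2009 + 14 days = Oct 27 2009.
Next gap: 16 days. Oct 27 2009 + 16 days = Nov 12 2009.

Nov 12 2009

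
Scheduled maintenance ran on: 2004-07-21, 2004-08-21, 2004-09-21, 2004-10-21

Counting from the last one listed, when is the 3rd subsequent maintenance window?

2005-01-21

Each date is the 21st; the gaps (31, 31, 30) track the month lengths.
The rule is the 21st of each month.
November 2004: 2004-11-21.
December 2004: 2004-12-21.
Next: January 2005 → 2005-01-21.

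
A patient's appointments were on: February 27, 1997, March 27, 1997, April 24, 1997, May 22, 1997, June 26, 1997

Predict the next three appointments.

July 24, 1997; August 28, 1997; September 25, 1997

These are Thursdays at 28- or 35-day spacing (28, 28, 28, 35).
The pattern: 4th Thursday of the month.
4th Thursday of July 1997: July 24, 1997.
4th Thursday of August 1997: August 28, 1997.
4th Thursday of September 1997: September 25, 1997.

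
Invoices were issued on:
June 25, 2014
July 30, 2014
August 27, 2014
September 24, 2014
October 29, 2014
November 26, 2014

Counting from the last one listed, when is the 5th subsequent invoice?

All Wednesdays; the gaps (35, 28, 28, 35, 28) vary with month length.
This is the last Wednesday of each month.
December 2014 ends with Wednesday December 31, 2014.
Last Wednesday of January 2015: January 28, 2015.
February 2015 ends with Wednesday February 25, 2015.
Last Wednesday of March 2015: March 25, 2015.
April 2015 ends with Wednesday April 29, 2015.

April 29, 2015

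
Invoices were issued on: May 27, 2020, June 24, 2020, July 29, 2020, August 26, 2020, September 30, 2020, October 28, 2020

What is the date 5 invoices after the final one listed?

These are Wednesdays with 28, 35, 28, 35, 28-day gaps.
Each is the final Wednesday of its month — July 29, 2020 is past the 28th, so '4th Wednesday' doesn't fit.
Last Wednesday of November 2020: November 25, 2020.
December 2020 ends with Wednesday December 30, 2020.
January 2021 ends with Wednesday January 27, 2021.
Last Wednesday of February 2021: February 24, 2021.
Last Wednesday of March 2021: March 31, 2021.

March 31, 2021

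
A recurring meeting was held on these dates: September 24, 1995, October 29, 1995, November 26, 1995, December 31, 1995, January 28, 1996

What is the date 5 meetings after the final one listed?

June 30, 1996

These are Sundays with 35, 28, 35, 28-day gaps.
Each is the final Sunday of its month — October 29, 1995 is past the 28th, so '4th Sunday' doesn't fit.
Last Sunday of February 1996: February 25, 1996.
March 1996 ends with Sunday March 31, 1996.
Last Sunday of April 1996: April 28, 1996.
May 1996 ends with Sunday May 26, 1996.
June 1996 ends with Sunday June 30, 1996.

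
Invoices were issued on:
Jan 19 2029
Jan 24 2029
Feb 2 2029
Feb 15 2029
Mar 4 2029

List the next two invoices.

Mar 25 2029, Apr 19 2029

Gaps: 5, 9, 13, 17 days — each gap is 4 larger than the previous one.
Next gap: 21 days. Mar 4 2029 + 21 days = Mar 25 2029.
Next gap: 25 days. Mar 25 2029 + 25 days = Apr 19 2029.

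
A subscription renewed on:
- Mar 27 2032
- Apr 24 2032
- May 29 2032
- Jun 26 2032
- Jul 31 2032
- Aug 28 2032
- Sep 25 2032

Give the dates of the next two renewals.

Oct 30 2032, Nov 27 2032

All Saturdays; the gaps (28, 35, 28, 35, 28, 28) vary with month length.
This is the last Saturday of each month.
Last Saturday of October 2032: Oct 30 2032.
November 2032 ends with Saturday Nov 27 2032.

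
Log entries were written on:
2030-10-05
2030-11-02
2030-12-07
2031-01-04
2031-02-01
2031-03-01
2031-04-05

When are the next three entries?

All dates are Saturdays, 28, 35, 28, 28, 28, 35 days apart.
Specifically, the 1st Saturday of each month.
1st Saturday of May 2031: 2031-05-03.
June 2031 — 1st Saturday is 2031-06-07.
1st Saturday of July 2031: 2031-07-05.

2031-05-03, 2031-06-07, 2031-07-05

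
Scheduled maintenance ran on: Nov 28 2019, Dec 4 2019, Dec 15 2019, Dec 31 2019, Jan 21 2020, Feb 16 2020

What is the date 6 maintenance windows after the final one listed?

Gaps: 6, 11, 16, 21, 26 days — each gap is 5 larger than the previous one.
Next gap: 31 days. Feb 16 2020 + 31 days = Mar 18 2020.
Next gap: 36 days. Mar 18 2020 + 36 days = Apr 23 2020.
Next gap: 41 days. Apr 23 2020 + 41 days = Jun 3 2020.
Next gap: 46 days. Jun 3 2020 + 46 days = Jul 19 2020.
Next gap: 51 days. Jul 19 2020 + 51 days = Sep 8 2020.
Next gap: 56 days. Sep 8 2020 + 56 days = Nov 3 2020.

Nov 3 2020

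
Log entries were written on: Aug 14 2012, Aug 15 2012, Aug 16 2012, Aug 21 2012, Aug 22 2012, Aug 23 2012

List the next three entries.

Gaps: 1, 1, 5, 1, 1 days — not constant, but cyclic with period 3.
The events fall on every Tuesday, Wednesday and Thursday.
Next Tuesday: Aug 28 2012.
Next Wednesday: Aug 29 2012.
Next Thursday: Aug 30 2012.

Aug 28 2012, Aug 29 2012, Aug 30 2012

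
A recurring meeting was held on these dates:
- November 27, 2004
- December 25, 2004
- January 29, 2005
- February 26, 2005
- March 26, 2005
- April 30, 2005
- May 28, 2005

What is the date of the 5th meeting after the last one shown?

These are Saturdays with 28, 35, 28, 28, 35, 28-day gaps.
Each is the final Saturday of its month — January 29, 2005 is past the 28th, so '4th Saturday' doesn't fit.
Last Saturday of June 2005: June 25, 2005.
Last Saturday of July 2005: July 30, 2005.
August 2005 ends with Saturday August 27, 2005.
September 2005 ends with Saturday September 24, 2005.
Last Saturday of October 2005: October 29, 2005.

October 29, 2005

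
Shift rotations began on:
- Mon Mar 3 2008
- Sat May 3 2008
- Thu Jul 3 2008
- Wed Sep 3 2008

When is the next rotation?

The day-of-month is always 3 (61, 61, 62 days between events).
So this recurs on the 3rd of every 2 months.
Next: November 2008 → Mon Nov 3 2008.

Mon Nov 3 2008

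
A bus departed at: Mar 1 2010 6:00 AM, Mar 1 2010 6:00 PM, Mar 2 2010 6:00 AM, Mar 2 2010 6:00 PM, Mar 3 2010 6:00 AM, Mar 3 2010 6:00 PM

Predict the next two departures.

Mar 4 2010 6:00 AM, Mar 4 2010 6:00 PM

Spacing: 12, 12, 12, 12, 12 h — constant 12 h.
Mar 3 2010 6:00 PM + 12 h = Mar 4 2010 6:00 AM.
Mar 4 2010 6:00 AM + 12 h = Mar 4 2010 6:00 PM.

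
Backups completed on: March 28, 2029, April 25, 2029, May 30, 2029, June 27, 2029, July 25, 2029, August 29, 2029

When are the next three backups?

Every date is a Wednesday; gaps 28, 35, 28, 28, 35 days.
Each is the last Wednesday of its month (at least one falls on the 29th or later, ruling out '4th Wednesday').
September 2029 ends with Wednesday September 26, 2029.
Last Wednesday of October 2029: October 31, 2029.
Last Wednesday of November 2029: November 28, 2029.

September 26, 2029; October 31, 2029; November 28, 2029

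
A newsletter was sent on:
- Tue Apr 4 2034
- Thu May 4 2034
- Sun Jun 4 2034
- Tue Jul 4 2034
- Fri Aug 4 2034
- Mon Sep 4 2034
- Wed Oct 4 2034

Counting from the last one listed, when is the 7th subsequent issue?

Gaps: 30, 31, 30, 31, 31, 30 days — not constant. Every event is on the 4th of the month.
Pattern: the 4th of each month.
November 2034: Sat Nov 4 2034.
Next: December 2034 → Mon Dec 4 2034.
January 2035: Thu Jan 4 2035.
February 2035: Sun Feb 4 2035.
March 2035: Sun Mar 4 2035.
Next: April 2035 → Wed Apr 4 2035.
May 2035: Fri May 4 2035.

Fri May 4 2035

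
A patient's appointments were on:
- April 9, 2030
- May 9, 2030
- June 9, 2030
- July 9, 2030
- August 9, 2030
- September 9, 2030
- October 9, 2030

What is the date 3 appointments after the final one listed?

January 9, 2031

Gaps: 30, 31, 30, 31, 31, 30 days — not constant. Every event is on the 9th of the month.
Pattern: the 9th of each month.
November 2030: November 9, 2030.
December 2030: December 9, 2030.
January 2031: January 9, 2031.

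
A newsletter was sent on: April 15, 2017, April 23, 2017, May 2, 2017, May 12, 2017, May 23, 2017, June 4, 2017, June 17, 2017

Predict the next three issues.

July 1, 2017; July 16, 2017; August 1, 2017

Intervals are 8, 9, 10, 11, 12, 13 days — an arithmetic progression with common difference 1.
Next gap: 14 days. June 17, 2017 + 14 days = July 1, 2017.
Next gap: 15 days. July 1, 2017 + 15 days = July 16, 2017.
Next gap: 16 days. July 16, 2017 + 16 days = August 1, 2017.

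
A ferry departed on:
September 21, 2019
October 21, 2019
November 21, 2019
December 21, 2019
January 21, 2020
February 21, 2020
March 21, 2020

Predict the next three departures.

The day-of-month is always 21 (30, 31, 30, 31, 31, 29 days between events).
So this recurs on the 21st of each month.
April 2020: April 21, 2020.
May 2020: May 21, 2020.
Next: June 2020 → June 21, 2020.

April 21, 2020; May 21, 2020; June 21, 2020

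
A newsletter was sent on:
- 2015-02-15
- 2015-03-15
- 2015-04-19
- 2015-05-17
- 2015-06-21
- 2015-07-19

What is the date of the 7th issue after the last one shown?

2016-02-21

These are Sundays at 28- or 35-day spacing (28, 35, 28, 35, 28).
The pattern: 3rd Sunday of the month.
August 2015 — 3rd Sunday is 2015-08-16.
September 2015 — 3rd Sunday is 2015-09-20.
October 2015 — 3rd Sunday is 2015-10-18.
November 2015 — 3rd Sunday is 2015-11-15.
3rd Sunday of December 2015: 2015-12-20.
3rd Sunday of January 2016: 2016-01-17.
February 2016 — 3rd Sunday is 2016-02-21.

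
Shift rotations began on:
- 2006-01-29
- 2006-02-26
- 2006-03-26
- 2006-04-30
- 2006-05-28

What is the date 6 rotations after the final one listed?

These are Sundays with 28, 28, 35, 28-day gaps.
Each is the final Sunday of its month — 2006-01-29 is past the 28th, so '4th Sunday' doesn't fit.
June 2006 ends with Sunday 2006-06-25.
Last Sunday of July 2006: 2006-07-30.
Last Sunday of August 2006: 2006-08-27.
September 2006 ends with Sunday 2006-09-24.
Last Sunday of October 2006: 2006-10-29.
Last Sunday of November 2006: 2006-11-26.

2006-11-26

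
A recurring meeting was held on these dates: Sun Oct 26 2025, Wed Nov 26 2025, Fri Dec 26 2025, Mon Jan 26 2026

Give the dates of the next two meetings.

The day-of-month is always 26 (31, 30, 31 days between events).
So this recurs on the 26th of each month.
February 2026: Thu Feb 26 2026.
March 2026: Thu Mar 26 2026.

Thu Feb 26 2026, Thu Mar 26 2026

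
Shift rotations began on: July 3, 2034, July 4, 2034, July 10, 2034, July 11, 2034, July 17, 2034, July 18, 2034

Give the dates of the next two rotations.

July 24, 2034; July 25, 2034

Gaps: 1, 6, 1, 6, 1 days — not constant, but cyclic with period 2.
The events fall on every Monday and Tuesday.
The following Monday is July 24, 2034.
Next Tuesday: July 25, 2034.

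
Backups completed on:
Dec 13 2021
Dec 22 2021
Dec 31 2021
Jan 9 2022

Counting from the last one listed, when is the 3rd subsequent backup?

Feb 5 2022

The spacing is 9, 9, 9 days — always 9 days.
Jan 9 2022 + 9 days = Jan 18 2022.
Jan 18 2022 + 9 days = Jan 27 2022.
Jan 27 2022 + 9 days = Feb 5 2022.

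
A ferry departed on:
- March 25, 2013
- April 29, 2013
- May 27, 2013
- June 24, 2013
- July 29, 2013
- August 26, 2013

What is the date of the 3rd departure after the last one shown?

All Mondays; the gaps (35, 28, 28, 35, 28) vary with month length.
This is the last Monday of each month.
September 2013 ends with Monday September 30, 2013.
October 2013 ends with Monday October 28, 2013.
Last Monday of November 2013: November 25, 2013.

November 25, 2013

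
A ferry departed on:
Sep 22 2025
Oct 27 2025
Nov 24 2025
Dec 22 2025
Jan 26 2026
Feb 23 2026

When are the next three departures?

Mar 23 2026, Apr 27 2026, May 25 2026

Gaps: 35, 28, 28, 35, 28 days — a mix of 28 and 35. Every date is a Monday.
Each is the 4th Monday of its month.
March 2026 — 4th Monday is Mar 23 2026.
April 2026 — 4th Monday is Apr 27 2026.
4th Monday of May 2026: May 25 2026.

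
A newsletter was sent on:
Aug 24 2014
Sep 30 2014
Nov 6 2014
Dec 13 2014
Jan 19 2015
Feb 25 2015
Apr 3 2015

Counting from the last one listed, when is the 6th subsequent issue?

Nov 11 2015

Gaps between consecutive events: 37, 37, 37, 37, 37, 37 days — a constant 37-day interval.
Apr 3 2015 + 37 days = May 10 2015.
May 10 2015 + 37 days = Jun 16 2015.
Jun 16 2015 + 37 days = Jul 23 2015.
Jul 23 2015 + 37 days = Aug 29 2015.
Aug 29 2015 + 37 days = Oct 5 2015.
Oct 5 2015 + 37 days = Nov 11 2015.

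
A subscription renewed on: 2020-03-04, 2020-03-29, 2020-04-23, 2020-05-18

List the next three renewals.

2020-06-12, 2020-07-07, 2020-08-01

Every event comes 25 days after the last (25, 25, 25).
2020-05-18 + 25 days = 2020-06-12.
2020-06-12 + 25 days = 2020-07-07.
2020-07-07 + 25 days = 2020-08-01.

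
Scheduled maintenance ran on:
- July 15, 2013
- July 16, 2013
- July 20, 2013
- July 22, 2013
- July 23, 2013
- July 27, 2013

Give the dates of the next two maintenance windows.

Every event lands on a Monday or Tuesday or Saturday (gaps cycle 1, 4, 2, 1, 4).
So the schedule is: every Monday, Tuesday and Saturday.
Next Monday: July 29, 2013.
Next Tuesday: July 30, 2013.

July 29, 2013; July 30, 2013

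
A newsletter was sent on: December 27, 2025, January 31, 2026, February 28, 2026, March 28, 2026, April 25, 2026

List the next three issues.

These are Saturdays with 35, 28, 28, 28-day gaps.
Each is the final Saturday of its month — January 31, 2026 is past the 28th, so '4th Saturday' doesn't fit.
Last Saturday of May 2026: May 30, 2026.
Last Saturday of June 2026: June 27, 2026.
Last Saturday of July 2026: July 25, 2026.

May 30, 2026; June 27, 2026; July 25, 2026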